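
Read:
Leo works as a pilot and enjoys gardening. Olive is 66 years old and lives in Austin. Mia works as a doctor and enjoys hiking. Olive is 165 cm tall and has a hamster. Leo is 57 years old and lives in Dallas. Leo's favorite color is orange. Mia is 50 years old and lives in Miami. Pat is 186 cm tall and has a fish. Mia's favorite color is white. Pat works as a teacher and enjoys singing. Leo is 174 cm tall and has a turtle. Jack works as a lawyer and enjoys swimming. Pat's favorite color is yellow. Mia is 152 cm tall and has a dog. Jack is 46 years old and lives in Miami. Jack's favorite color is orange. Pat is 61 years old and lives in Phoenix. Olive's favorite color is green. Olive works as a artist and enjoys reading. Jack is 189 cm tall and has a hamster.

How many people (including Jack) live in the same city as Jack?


Jack lives in Miami. Count = 2

2


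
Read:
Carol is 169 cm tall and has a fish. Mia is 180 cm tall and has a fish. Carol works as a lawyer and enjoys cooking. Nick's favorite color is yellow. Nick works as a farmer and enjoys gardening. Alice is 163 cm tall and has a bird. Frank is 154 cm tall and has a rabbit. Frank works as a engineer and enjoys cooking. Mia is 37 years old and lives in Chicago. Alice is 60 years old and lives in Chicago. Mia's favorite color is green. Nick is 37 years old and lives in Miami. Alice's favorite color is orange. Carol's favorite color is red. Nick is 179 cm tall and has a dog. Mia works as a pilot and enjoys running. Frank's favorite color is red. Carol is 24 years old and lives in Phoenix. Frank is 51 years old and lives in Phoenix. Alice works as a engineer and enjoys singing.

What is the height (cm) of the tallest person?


Tallest: Mia at 180 cm

180


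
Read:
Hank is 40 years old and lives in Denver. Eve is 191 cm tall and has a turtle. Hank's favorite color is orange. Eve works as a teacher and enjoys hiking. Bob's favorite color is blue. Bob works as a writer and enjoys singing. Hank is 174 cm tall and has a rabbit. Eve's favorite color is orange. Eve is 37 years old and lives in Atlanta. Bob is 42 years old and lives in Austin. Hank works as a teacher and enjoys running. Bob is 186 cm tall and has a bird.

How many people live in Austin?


Count in Austin: 1

1


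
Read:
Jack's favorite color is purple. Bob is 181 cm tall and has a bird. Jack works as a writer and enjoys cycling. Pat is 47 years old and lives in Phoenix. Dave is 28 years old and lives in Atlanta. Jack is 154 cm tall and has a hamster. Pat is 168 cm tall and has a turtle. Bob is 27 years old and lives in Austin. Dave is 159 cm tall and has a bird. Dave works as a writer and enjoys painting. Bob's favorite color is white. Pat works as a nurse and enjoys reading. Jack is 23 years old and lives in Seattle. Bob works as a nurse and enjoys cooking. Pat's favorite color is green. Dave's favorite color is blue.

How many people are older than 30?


Filter: 1

1


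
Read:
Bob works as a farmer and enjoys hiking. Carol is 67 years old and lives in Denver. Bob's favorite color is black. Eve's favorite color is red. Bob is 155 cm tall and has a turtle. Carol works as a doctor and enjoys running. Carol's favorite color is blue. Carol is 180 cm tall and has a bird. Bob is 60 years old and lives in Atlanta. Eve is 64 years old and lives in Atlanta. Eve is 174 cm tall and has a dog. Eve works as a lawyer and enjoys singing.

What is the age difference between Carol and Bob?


|67 - 60| = 7

7


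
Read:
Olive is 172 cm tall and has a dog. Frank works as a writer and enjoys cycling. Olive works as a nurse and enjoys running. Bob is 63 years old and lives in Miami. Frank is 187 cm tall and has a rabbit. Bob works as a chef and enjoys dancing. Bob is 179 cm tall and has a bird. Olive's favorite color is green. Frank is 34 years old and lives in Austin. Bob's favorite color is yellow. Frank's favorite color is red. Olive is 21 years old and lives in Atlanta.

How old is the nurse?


The nurse is Olive, age 21

21


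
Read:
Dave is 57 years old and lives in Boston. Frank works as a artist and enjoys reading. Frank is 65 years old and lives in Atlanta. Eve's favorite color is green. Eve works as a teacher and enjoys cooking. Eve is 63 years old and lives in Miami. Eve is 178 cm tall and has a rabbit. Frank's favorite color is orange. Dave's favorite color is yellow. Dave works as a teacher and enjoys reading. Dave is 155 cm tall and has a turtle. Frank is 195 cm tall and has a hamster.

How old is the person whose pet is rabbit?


Person with pet=rabbit is Eve, age 63

63


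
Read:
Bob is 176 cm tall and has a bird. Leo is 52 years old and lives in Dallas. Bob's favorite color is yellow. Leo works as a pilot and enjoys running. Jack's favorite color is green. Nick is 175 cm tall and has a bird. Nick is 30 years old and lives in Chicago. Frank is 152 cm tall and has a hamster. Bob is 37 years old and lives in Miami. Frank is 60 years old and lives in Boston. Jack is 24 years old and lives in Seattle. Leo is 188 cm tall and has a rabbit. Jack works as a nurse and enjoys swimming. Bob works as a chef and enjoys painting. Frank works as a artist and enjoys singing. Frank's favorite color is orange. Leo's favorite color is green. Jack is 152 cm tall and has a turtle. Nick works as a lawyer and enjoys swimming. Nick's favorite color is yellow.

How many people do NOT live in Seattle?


Not in Seattle: 4

4


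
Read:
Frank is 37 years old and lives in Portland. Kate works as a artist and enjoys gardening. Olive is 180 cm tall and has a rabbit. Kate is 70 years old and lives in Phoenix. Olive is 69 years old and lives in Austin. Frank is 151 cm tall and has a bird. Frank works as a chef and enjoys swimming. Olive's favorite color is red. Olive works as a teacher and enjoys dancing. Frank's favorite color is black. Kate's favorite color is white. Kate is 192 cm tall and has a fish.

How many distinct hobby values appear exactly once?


Unique hobby values: 3

3


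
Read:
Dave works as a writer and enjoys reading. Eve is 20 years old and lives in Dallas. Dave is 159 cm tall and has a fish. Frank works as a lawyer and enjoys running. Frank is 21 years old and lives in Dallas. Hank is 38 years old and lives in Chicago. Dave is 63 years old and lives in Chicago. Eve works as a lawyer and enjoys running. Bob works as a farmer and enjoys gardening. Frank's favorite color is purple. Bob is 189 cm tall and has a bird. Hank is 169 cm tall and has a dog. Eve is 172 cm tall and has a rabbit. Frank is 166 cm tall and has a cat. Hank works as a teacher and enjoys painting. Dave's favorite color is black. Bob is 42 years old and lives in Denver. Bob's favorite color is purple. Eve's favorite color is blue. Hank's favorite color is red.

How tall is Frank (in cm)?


Frank is 166 cm tall

166


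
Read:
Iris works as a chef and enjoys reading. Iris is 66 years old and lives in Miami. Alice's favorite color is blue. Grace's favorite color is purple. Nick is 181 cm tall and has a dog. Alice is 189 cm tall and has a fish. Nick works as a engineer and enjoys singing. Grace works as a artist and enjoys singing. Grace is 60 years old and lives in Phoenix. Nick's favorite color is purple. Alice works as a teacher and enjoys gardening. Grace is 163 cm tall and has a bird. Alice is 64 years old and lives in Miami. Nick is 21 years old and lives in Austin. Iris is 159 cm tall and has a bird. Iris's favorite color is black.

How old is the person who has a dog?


Person with dog is Nick, age 21

21


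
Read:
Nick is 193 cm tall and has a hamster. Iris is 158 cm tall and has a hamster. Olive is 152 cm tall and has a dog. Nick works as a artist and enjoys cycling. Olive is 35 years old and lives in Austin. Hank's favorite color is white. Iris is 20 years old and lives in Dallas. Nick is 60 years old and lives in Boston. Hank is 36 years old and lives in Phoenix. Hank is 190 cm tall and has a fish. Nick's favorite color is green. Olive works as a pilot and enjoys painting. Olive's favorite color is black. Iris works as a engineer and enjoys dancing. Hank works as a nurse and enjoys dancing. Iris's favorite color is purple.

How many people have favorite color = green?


Count: 1

1


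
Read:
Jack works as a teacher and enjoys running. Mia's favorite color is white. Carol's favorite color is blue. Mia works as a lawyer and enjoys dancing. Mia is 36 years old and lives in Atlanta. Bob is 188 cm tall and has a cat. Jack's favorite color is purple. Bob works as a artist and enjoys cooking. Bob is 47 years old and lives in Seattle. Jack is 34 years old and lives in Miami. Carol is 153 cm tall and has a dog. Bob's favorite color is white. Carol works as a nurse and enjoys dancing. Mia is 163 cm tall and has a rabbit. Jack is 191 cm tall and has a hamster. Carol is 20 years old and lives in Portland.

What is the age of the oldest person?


Oldest: Bob at 47

47


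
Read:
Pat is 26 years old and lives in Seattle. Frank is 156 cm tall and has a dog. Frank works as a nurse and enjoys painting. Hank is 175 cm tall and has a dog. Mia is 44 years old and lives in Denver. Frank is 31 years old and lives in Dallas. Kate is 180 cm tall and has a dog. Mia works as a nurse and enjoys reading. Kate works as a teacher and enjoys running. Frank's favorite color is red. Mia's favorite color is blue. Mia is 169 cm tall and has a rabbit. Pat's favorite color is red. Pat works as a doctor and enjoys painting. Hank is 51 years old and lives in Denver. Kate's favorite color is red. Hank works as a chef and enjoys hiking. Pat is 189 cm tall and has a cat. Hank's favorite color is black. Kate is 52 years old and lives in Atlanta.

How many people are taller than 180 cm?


Taller than 180: 1

1


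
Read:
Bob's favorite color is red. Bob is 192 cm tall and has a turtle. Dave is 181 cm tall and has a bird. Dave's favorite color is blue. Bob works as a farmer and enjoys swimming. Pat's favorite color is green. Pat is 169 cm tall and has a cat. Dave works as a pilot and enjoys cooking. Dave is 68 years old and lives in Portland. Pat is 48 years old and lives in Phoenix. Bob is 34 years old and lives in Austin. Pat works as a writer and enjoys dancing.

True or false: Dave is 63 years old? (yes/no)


Dave is actually 68. no

no


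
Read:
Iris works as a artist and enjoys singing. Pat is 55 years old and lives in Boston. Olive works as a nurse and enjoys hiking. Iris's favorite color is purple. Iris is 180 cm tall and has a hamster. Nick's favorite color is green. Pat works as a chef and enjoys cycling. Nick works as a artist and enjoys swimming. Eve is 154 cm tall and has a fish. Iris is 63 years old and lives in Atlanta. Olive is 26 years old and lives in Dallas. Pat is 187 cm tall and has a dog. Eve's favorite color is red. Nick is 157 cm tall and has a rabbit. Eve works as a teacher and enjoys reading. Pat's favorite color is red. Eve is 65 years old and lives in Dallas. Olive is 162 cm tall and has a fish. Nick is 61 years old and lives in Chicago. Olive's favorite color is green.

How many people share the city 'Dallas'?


Count: 2

2


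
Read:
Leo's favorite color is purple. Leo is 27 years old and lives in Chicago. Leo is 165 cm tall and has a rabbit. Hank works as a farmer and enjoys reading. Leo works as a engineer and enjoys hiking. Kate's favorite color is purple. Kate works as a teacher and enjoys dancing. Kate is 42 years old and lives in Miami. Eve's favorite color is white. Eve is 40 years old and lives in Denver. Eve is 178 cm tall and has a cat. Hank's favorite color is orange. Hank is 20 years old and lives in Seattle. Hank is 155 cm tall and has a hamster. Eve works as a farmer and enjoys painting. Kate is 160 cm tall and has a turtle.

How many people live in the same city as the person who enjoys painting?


Person with hobby painting is Eve, city Denver. Count = 1

1


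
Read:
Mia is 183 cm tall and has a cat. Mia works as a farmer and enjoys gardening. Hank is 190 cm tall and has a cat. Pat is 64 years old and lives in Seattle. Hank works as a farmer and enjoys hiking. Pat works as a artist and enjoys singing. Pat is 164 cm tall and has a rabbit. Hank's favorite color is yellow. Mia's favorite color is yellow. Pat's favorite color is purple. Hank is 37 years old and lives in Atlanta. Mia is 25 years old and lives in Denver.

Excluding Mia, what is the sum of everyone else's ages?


Sum (excluding Mia): 101

101


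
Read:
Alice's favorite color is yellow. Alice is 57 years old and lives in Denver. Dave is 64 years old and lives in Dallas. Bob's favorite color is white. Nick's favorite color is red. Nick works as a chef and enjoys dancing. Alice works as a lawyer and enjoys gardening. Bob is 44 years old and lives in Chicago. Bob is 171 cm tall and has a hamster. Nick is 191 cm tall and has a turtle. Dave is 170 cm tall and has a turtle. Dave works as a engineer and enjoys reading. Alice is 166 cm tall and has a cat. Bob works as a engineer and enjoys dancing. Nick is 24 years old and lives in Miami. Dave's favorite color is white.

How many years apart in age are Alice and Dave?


57 vs 64, diff = 7

7


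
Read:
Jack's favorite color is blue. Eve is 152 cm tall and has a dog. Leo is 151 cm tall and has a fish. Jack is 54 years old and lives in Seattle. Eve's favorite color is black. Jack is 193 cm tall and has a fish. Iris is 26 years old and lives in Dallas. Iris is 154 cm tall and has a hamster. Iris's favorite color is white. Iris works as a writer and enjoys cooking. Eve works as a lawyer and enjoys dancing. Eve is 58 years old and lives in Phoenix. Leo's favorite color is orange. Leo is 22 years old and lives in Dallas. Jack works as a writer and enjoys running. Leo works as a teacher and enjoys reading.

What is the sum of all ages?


22+58+26+54 = 160

160


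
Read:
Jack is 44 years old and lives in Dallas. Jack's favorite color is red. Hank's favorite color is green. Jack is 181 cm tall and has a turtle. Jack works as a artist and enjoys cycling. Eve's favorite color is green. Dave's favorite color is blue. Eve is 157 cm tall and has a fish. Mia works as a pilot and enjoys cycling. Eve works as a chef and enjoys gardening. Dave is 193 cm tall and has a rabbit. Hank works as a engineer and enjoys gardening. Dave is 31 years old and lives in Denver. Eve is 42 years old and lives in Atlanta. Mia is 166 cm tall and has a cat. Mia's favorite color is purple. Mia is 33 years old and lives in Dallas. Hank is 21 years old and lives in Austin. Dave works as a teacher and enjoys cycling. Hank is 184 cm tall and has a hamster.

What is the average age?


Sum=171, n=5, avg=34.2

34.2


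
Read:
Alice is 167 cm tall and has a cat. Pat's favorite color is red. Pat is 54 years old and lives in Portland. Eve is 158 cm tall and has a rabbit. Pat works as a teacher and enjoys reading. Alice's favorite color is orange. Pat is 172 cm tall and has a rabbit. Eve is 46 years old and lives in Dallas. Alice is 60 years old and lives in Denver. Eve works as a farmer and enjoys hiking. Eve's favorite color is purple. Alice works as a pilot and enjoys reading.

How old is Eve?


Eve is 46 years old

46


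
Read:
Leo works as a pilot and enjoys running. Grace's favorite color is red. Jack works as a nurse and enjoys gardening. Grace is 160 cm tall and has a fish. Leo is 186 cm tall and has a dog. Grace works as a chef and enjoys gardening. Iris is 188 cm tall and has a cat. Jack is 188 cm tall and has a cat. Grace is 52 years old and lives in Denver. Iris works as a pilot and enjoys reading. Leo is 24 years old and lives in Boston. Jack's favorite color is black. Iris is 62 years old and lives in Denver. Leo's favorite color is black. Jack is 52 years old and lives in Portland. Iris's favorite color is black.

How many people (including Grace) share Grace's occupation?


Grace is a chef. Count = 1

1


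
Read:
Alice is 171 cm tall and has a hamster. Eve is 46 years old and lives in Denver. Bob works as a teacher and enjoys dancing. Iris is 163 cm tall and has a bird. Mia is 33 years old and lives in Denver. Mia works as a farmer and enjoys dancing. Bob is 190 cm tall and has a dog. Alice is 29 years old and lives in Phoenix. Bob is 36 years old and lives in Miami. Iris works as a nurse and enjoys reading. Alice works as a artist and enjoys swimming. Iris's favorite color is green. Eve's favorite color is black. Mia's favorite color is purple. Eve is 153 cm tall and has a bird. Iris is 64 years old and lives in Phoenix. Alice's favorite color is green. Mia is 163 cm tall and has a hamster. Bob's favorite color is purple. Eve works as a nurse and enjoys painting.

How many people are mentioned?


People: Mia, Eve, Iris, Alice, Bob. Count = 5

5


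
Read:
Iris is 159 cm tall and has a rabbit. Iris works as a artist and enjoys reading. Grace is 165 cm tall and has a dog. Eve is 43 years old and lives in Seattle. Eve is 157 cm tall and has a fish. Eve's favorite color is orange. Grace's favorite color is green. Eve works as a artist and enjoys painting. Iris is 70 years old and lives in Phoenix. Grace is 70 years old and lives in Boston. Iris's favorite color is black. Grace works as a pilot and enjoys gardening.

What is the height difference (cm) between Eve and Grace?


|157 - 165| = 8

8


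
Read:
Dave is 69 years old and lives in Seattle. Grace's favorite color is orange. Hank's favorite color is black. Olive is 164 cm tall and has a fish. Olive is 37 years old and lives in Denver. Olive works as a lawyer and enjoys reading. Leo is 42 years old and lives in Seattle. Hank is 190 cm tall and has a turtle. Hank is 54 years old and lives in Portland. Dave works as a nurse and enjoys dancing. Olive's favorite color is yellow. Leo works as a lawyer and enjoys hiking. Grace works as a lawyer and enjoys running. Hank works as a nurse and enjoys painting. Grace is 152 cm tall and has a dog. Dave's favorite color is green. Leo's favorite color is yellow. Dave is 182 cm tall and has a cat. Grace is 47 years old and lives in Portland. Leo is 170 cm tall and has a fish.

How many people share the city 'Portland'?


Count: 2

2


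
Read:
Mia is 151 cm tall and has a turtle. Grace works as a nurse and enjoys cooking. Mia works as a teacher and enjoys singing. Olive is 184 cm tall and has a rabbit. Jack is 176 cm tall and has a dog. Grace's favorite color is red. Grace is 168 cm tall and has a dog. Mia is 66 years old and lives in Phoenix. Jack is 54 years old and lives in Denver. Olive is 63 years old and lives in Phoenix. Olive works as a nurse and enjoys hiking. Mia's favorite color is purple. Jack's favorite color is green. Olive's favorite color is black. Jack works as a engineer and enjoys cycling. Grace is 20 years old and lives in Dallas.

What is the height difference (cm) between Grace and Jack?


|168 - 176| = 8

8


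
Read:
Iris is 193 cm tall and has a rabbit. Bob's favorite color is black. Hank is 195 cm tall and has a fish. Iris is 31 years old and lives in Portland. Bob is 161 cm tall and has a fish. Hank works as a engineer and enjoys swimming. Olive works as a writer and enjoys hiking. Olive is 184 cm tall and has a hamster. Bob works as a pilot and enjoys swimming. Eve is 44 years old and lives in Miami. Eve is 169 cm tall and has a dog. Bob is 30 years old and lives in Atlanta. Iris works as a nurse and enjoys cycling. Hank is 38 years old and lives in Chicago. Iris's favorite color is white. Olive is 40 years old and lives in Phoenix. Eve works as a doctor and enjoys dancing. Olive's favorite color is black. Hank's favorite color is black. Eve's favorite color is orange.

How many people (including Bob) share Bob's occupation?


Bob is a pilot. Count = 1

1


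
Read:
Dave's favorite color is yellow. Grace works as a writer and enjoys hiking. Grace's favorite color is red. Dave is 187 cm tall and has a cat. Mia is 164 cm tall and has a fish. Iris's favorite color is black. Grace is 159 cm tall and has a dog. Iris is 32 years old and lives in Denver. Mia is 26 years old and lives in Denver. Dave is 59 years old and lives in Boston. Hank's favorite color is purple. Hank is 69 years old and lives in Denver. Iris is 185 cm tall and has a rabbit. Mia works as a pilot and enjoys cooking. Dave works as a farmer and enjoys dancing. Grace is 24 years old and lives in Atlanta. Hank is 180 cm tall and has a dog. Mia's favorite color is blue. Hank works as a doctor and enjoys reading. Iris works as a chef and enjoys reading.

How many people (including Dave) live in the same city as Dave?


Dave lives in Boston. Count = 1

1


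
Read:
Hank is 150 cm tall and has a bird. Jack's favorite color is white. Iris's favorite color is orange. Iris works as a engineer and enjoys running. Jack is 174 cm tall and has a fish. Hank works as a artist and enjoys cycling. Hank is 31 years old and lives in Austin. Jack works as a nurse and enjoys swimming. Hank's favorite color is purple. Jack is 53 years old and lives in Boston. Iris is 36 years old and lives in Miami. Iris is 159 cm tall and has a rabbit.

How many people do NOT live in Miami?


Not in Miami: 2

2


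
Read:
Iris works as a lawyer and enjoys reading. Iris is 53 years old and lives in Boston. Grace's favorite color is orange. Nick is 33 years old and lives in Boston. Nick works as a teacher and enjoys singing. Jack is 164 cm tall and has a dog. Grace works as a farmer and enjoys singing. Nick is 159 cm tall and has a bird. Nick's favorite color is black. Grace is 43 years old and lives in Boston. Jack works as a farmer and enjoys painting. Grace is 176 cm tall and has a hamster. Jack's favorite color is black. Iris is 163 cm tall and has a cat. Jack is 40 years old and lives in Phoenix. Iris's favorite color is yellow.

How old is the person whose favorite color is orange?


Person with favorite color=orange is Grace, age 43

43


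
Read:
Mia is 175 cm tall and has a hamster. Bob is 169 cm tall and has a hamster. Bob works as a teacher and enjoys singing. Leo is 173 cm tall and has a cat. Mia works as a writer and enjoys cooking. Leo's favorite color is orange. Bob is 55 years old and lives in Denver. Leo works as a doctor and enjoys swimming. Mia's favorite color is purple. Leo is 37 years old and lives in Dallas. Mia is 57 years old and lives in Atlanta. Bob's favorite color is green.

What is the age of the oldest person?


Oldest: Mia at 57

57


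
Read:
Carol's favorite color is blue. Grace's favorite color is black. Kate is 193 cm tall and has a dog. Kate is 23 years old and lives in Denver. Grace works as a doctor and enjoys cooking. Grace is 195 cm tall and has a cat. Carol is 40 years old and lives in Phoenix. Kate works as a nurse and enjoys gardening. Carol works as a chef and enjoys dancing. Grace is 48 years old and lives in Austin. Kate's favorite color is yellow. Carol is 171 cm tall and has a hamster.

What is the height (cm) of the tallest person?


Tallest: Grace at 195 cm

195


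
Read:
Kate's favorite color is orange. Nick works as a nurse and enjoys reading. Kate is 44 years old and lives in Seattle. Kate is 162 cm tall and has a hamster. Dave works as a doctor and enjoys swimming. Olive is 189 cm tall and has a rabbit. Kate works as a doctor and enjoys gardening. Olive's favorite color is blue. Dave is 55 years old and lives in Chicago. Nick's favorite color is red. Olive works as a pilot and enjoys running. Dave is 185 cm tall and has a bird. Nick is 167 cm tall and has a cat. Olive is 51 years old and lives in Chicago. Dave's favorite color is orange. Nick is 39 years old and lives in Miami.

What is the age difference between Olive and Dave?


|51 - 55| = 4

4


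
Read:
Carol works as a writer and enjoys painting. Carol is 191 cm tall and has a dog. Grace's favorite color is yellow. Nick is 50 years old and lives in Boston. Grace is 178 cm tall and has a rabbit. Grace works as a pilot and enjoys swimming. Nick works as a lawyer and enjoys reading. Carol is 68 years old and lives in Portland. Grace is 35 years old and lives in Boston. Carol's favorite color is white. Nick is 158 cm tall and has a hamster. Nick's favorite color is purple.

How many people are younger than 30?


Filter: 0

0


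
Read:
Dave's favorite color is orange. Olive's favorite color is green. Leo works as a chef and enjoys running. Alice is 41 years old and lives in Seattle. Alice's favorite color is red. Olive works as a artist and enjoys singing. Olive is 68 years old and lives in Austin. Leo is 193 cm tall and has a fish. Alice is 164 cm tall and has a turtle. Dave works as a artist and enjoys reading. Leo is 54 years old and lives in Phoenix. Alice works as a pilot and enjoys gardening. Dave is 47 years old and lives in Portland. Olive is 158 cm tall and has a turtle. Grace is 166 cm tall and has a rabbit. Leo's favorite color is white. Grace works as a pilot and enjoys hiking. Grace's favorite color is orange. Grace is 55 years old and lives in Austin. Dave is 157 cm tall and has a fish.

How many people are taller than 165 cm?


Taller than 165: 2

2


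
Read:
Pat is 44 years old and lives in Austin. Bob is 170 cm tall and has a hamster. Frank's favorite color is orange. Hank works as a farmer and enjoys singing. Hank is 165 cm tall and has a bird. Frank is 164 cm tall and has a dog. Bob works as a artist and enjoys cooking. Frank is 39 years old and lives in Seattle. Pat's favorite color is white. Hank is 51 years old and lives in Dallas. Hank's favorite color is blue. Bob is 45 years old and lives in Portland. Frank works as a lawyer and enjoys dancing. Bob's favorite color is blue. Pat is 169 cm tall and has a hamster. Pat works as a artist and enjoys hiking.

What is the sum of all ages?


45+51+44+39 = 179

179


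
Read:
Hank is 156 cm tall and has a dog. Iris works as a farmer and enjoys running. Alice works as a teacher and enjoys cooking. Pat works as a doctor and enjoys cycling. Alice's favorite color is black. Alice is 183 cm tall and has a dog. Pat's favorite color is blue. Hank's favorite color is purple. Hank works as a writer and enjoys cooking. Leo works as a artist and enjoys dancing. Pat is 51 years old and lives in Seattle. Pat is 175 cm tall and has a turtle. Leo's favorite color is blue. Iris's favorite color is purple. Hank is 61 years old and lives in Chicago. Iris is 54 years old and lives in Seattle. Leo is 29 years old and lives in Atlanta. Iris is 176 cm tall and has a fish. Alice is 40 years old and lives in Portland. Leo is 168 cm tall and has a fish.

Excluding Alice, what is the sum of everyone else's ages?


Sum (excluding Alice): 195

195


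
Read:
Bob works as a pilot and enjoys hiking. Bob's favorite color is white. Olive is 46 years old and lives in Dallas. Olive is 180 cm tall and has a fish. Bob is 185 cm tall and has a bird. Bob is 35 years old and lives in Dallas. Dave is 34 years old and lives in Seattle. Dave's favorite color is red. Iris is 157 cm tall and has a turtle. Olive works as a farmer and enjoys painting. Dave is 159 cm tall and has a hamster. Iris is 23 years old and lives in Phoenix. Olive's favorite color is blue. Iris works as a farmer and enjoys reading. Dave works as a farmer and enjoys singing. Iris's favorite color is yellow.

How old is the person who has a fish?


Person with fish is Olive, age 46

46


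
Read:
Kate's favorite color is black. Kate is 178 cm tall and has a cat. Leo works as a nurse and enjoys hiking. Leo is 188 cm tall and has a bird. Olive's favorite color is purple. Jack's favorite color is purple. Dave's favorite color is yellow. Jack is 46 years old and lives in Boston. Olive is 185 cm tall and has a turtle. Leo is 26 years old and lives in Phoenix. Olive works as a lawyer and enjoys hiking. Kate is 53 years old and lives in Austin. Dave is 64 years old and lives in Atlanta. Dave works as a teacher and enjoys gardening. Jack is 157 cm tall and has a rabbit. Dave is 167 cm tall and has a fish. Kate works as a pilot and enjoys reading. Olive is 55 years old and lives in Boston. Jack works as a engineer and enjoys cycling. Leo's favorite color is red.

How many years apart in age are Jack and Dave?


46 vs 64, diff = 18

18


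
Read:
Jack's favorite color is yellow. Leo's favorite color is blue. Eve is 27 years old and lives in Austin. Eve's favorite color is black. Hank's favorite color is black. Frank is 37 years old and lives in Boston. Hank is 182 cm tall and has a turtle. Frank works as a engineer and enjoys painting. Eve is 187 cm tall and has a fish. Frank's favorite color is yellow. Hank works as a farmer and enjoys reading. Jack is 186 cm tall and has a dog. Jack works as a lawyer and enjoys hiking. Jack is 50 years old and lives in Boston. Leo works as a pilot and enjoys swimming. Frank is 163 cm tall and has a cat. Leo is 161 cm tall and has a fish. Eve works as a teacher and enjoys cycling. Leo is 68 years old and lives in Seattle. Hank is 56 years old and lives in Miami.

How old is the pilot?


The pilot is Leo, age 68

68


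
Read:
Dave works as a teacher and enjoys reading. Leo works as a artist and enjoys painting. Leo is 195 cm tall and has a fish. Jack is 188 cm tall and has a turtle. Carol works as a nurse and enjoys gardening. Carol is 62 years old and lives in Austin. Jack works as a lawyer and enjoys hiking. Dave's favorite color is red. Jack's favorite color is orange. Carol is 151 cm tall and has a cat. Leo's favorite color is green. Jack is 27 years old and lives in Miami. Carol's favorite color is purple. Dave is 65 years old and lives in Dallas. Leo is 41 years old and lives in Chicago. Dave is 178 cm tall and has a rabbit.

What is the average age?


Sum=195, n=4, avg=48.75

48.75


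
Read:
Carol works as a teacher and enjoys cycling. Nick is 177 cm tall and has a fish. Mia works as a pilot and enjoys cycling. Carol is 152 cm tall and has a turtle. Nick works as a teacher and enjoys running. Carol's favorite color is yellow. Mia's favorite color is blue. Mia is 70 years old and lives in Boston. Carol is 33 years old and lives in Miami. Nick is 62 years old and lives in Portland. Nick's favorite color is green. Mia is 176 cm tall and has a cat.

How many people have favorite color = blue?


Count: 1

1


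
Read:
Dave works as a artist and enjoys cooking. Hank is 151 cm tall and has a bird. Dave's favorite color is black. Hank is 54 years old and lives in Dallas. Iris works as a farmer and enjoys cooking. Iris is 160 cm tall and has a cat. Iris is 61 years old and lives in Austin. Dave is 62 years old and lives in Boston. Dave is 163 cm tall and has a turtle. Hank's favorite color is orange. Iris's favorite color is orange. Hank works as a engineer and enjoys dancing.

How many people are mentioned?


People: Dave, Iris, Hank. Count = 3

3


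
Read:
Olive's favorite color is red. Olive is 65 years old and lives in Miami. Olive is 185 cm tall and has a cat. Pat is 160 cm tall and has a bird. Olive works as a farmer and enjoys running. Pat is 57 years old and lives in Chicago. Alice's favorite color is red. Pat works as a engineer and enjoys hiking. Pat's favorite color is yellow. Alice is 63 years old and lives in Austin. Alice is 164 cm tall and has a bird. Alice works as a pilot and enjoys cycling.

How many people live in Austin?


Count in Austin: 1

1


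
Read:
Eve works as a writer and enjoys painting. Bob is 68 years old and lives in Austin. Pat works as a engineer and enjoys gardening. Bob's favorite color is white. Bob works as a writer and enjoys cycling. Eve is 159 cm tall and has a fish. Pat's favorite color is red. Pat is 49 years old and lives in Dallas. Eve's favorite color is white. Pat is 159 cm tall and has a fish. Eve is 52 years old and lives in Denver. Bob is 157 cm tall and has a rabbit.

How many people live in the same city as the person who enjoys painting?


Person with hobby painting is Eve, city Denver. Count = 1

1


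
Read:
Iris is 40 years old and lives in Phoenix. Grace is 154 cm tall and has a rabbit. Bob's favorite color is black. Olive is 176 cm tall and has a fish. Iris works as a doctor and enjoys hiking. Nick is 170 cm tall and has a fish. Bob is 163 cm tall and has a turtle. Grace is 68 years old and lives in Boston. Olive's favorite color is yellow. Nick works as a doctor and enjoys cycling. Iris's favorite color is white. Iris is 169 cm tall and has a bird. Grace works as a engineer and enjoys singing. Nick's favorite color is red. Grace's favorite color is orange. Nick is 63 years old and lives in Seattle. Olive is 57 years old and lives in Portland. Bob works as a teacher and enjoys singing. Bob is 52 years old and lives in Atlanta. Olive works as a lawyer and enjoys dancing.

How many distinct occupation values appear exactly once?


Unique occupation values: 3

3


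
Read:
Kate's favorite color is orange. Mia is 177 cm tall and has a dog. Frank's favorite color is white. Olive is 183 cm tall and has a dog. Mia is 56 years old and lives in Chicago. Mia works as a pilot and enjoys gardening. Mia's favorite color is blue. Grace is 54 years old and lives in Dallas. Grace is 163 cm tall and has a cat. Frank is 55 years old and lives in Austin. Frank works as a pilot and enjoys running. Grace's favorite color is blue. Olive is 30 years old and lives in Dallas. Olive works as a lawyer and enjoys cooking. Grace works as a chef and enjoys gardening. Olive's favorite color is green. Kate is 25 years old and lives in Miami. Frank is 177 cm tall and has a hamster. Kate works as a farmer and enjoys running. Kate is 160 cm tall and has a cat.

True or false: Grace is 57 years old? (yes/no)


Grace is actually 54. no

no


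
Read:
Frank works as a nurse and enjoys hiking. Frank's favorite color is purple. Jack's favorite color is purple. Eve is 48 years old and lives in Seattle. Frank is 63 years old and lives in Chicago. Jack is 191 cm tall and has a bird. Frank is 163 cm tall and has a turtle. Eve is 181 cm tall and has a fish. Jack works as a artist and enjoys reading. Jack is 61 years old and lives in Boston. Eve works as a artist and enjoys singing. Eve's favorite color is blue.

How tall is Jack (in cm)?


Jack is 191 cm tall

191


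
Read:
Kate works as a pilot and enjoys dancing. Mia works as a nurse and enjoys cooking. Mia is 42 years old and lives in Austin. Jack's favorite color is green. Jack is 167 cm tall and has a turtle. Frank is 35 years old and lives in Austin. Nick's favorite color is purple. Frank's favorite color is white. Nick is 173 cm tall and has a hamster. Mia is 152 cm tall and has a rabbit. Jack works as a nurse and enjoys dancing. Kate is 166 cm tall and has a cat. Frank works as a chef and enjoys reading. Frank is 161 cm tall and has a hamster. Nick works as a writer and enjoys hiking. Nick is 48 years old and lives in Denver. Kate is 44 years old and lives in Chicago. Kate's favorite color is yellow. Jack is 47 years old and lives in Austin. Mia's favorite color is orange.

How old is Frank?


Frank is 35 years old

35


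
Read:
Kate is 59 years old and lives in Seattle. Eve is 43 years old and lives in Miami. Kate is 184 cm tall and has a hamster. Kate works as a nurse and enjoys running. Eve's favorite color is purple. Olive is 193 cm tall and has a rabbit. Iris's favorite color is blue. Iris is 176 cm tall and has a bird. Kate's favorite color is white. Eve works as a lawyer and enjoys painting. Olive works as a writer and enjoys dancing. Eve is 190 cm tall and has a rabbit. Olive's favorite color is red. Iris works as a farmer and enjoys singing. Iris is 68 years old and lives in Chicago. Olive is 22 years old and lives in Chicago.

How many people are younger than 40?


Filter: 1

1


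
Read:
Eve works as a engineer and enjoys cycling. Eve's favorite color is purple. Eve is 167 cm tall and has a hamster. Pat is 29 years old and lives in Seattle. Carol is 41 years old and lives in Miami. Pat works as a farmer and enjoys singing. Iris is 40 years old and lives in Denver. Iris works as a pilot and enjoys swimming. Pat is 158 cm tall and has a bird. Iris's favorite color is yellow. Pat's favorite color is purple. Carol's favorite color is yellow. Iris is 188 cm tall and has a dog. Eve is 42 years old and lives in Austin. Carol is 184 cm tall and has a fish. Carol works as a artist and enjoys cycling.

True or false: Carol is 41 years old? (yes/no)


Carol is actually 41. yes

yes


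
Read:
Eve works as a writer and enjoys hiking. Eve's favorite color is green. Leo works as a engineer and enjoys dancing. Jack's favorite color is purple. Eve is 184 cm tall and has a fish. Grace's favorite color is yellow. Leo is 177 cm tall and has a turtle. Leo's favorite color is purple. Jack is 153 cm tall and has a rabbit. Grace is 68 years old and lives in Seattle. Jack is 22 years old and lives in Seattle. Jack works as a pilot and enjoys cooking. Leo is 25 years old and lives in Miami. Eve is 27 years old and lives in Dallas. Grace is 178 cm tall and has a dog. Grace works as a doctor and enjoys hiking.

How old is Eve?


Eve is 27 years old

27


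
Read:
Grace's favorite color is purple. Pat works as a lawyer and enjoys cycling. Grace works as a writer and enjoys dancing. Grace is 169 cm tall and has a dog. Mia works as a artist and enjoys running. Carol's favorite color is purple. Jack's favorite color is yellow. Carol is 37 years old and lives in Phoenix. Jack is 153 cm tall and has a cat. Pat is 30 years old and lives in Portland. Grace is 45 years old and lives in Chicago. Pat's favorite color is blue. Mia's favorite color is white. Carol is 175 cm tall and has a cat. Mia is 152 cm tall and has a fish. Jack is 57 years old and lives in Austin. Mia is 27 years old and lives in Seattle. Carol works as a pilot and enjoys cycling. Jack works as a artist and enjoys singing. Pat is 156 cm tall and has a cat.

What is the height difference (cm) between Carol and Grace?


|175 - 169| = 6

6


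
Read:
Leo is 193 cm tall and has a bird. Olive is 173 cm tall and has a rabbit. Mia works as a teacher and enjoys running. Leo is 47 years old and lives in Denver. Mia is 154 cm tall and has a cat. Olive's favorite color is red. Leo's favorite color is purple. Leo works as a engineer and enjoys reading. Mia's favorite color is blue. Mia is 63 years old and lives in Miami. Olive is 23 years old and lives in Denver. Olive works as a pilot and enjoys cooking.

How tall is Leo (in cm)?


Leo is 193 cm tall

193


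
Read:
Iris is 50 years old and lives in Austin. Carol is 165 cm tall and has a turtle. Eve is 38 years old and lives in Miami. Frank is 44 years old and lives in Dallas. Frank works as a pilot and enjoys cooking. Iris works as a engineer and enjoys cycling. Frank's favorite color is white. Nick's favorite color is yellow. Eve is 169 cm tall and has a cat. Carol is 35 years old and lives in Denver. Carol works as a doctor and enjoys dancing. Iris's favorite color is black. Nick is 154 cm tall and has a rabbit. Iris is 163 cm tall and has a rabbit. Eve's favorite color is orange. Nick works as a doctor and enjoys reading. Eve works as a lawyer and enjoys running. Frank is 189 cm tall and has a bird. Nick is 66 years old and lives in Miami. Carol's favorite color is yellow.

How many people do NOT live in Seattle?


Not in Seattle: 5

5


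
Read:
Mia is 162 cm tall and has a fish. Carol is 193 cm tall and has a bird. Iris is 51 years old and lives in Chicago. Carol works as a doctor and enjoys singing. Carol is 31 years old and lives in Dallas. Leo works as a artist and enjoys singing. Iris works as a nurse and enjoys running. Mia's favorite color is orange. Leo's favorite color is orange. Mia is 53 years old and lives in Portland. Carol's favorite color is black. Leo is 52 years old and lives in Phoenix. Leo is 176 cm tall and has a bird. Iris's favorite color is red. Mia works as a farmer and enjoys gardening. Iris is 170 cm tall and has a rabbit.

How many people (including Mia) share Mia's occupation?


Mia is a farmer. Count = 1

1


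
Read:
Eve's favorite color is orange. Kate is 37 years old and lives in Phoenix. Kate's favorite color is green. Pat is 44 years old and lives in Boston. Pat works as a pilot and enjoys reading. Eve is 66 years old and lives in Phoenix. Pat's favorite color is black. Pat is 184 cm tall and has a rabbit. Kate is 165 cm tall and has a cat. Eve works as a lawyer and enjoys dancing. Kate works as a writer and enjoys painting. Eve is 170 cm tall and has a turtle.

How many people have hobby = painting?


Count: 1

1
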